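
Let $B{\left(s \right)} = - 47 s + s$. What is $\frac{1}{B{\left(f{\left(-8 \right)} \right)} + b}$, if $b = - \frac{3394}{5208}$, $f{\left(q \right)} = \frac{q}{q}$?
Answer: $- \frac{2604}{121481} \approx -0.021435$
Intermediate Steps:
$f{\left(q \right)} = 1$
$b = - \frac{1697}{2604}$ ($b = \left(-3394\right) \frac{1}{5208} = - \frac{1697}{2604} \approx -0.65169$)
$B{\left(s \right)} = - 46 s$
$\frac{1}{B{\left(f{\left(-8 \right)} \right)} + b} = \frac{1}{\left(-46\right) 1 - \frac{1697}{2604}} = \frac{1}{-46 - \frac{1697}{2604}} = \frac{1}{- \frac{121481}{2604}} = - \frac{2604}{121481}$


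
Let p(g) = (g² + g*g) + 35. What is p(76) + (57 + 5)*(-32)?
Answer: 9603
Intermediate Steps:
p(g) = 35 + 2*g² (p(g) = (g² + g²) + 35 = 2*g² + 35 = 35 + 2*g²)
p(76) + (57 + 5)*(-32) = (35 + 2*76²) + (57 + 5)*(-32) = (35 + 2*5776) + 62*(-32) = (35 + 11552) - 1984 = 11587 - 1984 = 9603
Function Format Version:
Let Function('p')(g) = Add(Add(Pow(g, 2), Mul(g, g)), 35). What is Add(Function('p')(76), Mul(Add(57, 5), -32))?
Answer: 9603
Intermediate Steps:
Function('p')(g) = Add(35, Mul(2, Pow(g, 2))) (Function('p')(g) = Add(Add(Pow(g, 2), Pow(g, 2)), 35) = Add(Mul(2, Pow(g, 2)), 35) = Add(35, Mul(2, Pow(g, 2))))
Add(Function('p')(76), Mul(Add(57, 5), -32)) = Add(Add(35, Mul(2, Pow(76, 2))), Mul(Add(57, 5), -32)) = Add(Add(35, Mul(2, 5776)), Mul(62, -32)) = Add(Add(35, 11552), -1984) = Add(11587, -1984) = 9603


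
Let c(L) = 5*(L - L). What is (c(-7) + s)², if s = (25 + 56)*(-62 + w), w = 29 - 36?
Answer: 31236921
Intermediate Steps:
w = -7
s = -5589 (s = (25 + 56)*(-62 - 7) = 81*(-69) = -5589)
c(L) = 0 (c(L) = 5*0 = 0)
(c(-7) + s)² = (0 - 5589)² = (-5589)² = 31236921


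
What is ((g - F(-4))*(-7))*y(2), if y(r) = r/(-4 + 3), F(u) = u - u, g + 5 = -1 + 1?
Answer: -70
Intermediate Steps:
g = -5 (g = -5 + (-1 + 1) = -5 + 0 = -5)
F(u) = 0
y(r) = -r (y(r) = r/(-1) = -r)
((g - F(-4))*(-7))*y(2) = ((-5 - 1*0)*(-7))*(-1*2) = ((-5 + 0)*(-7))*(-2) = -5*(-7)*(-2) = 35*(-2) = -70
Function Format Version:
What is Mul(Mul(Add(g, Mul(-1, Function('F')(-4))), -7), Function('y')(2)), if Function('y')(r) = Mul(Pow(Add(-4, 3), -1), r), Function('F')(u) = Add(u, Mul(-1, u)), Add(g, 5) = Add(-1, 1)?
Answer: -70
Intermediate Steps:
g = -5 (g = Add(-5, Add(-1, 1)) = Add(-5, 0) = -5)
Function('F')(u) = 0
Function('y')(r) = Mul(-1, r) (Function('y')(r) = Mul(Pow(-1, -1), r) = Mul(-1, r))
Mul(Mul(Add(g, Mul(-1, Function('F')(-4))), -7), Function('y')(2)) = Mul(Mul(Add(-5, Mul(-1, 0)), -7), Mul(-1, 2)) = Mul(Mul(Add(-5, 0), -7), -2) = Mul(Mul(-5, -7), -2) = Mul(35, -2) = -70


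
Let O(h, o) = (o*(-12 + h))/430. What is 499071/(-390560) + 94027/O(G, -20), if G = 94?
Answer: -394794701951/16012960 ≈ -24655.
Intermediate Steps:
O(h, o) = o*(-12 + h)/430 (O(h, o) = (o*(-12 + h))*(1/430) = o*(-12 + h)/430)
499071/(-390560) + 94027/O(G, -20) = 499071/(-390560) + 94027/(((1/430)*(-20)*(-12 + 94))) = 499071*(-1/390560) + 94027/(((1/430)*(-20)*82)) = -499071/390560 + 94027/(-164/43) = -499071/390560 + 94027*(-43/164) = -499071/390560 - 4043161/164 = -394794701951/16012960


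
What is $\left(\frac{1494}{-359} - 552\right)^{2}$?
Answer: $\frac{39864914244}{128881} \approx 3.0932 \cdot 10^{5}$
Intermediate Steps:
$\left(\frac{1494}{-359} - 552\right)^{2} = \left(1494 \left(- \frac{1}{359}\right) - 552\right)^{2} = \left(- \frac{1494}{359} - 552\right)^{2} = \left(- \frac{199662}{359}\right)^{2} = \frac{39864914244}{128881}$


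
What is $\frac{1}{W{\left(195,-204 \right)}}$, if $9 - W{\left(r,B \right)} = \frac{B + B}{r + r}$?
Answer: $\frac{65}{653} \approx 0.099541$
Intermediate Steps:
$W{\left(r,B \right)} = 9 - \frac{B}{r}$ ($W{\left(r,B \right)} = 9 - \frac{B + B}{r + r} = 9 - \frac{2 B}{2 r} = 9 - 2 B \frac{1}{2 r} = 9 - \frac{B}{r}$)
$\frac{1}{W{\left(195,-204 \right)}} = \frac{1}{9 - - \frac{204}{195}} = \frac{1}{9 - \left(-204\right) \frac{1}{195}} = \frac{1}{9 + \frac{68}{65}} = \frac{1}{\frac{653}{65}} = \frac{65}{653}$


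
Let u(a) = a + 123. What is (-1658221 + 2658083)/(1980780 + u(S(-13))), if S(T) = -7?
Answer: 499931/990448 ≈ 0.50475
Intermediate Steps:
u(a) = 123 + a
(-1658221 + 2658083)/(1980780 + u(S(-13))) = (-1658221 + 2658083)/(1980780 + (123 - 7)) = 999862/(1980780 + 116) = 999862/1980896 = 999862*(1/1980896) = 499931/990448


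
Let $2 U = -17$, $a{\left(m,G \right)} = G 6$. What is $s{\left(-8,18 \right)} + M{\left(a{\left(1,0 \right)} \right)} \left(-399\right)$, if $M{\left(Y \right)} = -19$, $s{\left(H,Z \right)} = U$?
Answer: $\frac{15145}{2} \approx 7572.5$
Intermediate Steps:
$a{\left(m,G \right)} = 6 G$
$U = - \frac{17}{2}$ ($U = \frac{1}{2} \left(-17\right) = - \frac{17}{2} \approx -8.5$)
$s{\left(H,Z \right)} = - \frac{17}{2}$
$s{\left(-8,18 \right)} + M{\left(a{\left(1,0 \right)} \right)} \left(-399\right) = - \frac{17}{2} - -7581 = - \frac{17}{2} + 7581 = \frac{15145}{2}$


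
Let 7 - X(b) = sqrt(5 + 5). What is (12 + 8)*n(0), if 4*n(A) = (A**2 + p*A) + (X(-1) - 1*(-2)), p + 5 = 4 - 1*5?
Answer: 45 - 5*sqrt(10) ≈ 29.189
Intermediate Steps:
X(b) = 7 - sqrt(10) (X(b) = 7 - sqrt(5 + 5) = 7 - sqrt(10))
p = -6 (p = -5 + (4 - 1*5) = -5 + (4 - 5) = -5 - 1 = -6)
n(A) = 9/4 - 3*A/2 - sqrt(10)/4 + A**2/4 (n(A) = ((A**2 - 6*A) + ((7 - sqrt(10)) - 1*(-2)))/4 = ((A**2 - 6*A) + ((7 - sqrt(10)) + 2))/4 = ((A**2 - 6*A) + (9 - sqrt(10)))/4 = (9 + A**2 - sqrt(10) - 6*A)/4 = 9/4 - 3*A/2 - sqrt(10)/4 + A**2/4)
(12 + 8)*n(0) = (12 + 8)*(9/4 - 3/2*0 - sqrt(10)/4 + (1/4)*0**2) = 20*(9/4 + 0 - sqrt(10)/4 + (1/4)*0) = 20*(9/4 + 0 - sqrt(10)/4 + 0) = 20*(9/4 - sqrt(10)/4) = 45 - 5*sqrt(10)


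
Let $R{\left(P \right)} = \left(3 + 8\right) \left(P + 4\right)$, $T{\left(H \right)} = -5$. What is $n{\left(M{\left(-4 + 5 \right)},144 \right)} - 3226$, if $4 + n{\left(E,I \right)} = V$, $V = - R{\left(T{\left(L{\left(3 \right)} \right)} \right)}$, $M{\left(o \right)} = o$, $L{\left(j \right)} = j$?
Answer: $-3219$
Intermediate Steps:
$R{\left(P \right)} = 44 + 11 P$ ($R{\left(P \right)} = 11 \left(4 + P\right) = 44 + 11 P$)
$V = 11$ ($V = - (44 + 11 \left(-5\right)) = - (44 - 55) = \left(-1\right) \left(-11\right) = 11$)
$n{\left(E,I \right)} = 7$ ($n{\left(E,I \right)} = -4 + 11 = 7$)
$n{\left(M{\left(-4 + 5 \right)},144 \right)} - 3226 = 7 - 3226 = -3219$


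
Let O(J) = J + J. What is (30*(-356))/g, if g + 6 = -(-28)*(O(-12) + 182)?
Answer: -5340/2209 ≈ -2.4174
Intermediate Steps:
O(J) = 2*J
g = 4418 (g = -6 - (-28)*(2*(-12) + 182) = -6 - (-28)*(-24 + 182) = -6 - (-28)*158 = -6 - 1*(-4424) = -6 + 4424 = 4418)
(30*(-356))/g = (30*(-356))/4418 = -10680*1/4418 = -5340/2209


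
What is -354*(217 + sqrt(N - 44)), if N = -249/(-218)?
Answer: -76818 - 177*I*sqrt(2036774)/109 ≈ -76818.0 - 2317.5*I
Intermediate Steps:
N = 249/218 (N = -249*(-1/218) = 249/218 ≈ 1.1422)
-354*(217 + sqrt(N - 44)) = -354*(217 + sqrt(249/218 - 44)) = -354*(217 + sqrt(-9343/218)) = -354*(217 + I*sqrt(2036774)/218) = -76818 - 177*I*sqrt(2036774)/109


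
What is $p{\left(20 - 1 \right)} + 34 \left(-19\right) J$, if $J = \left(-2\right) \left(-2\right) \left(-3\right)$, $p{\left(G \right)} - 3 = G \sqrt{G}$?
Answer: $7755 + 19 \sqrt{19} \approx 7837.8$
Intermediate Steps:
$p{\left(G \right)} = 3 + G^{\frac{3}{2}}$ ($p{\left(G \right)} = 3 + G \sqrt{G} = 3 + G^{\frac{3}{2}}$)
$J = -12$ ($J = 4 \left(-3\right) = -12$)
$p{\left(20 - 1 \right)} + 34 \left(-19\right) J = \left(3 + \left(20 - 1\right)^{\frac{3}{2}}\right) + 34 \left(-19\right) \left(-12\right) = \left(3 + 19^{\frac{3}{2}}\right) - -7752 = \left(3 + 19 \sqrt{19}\right) + 7752 = 7755 + 19 \sqrt{19}$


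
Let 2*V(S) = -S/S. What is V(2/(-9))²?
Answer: ¼ ≈ 0.25000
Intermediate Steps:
V(S) = -½ (V(S) = (-S/S)/2 = (-1*1)/2 = (½)*(-1) = -½)
V(2/(-9))² = (-½)² = ¼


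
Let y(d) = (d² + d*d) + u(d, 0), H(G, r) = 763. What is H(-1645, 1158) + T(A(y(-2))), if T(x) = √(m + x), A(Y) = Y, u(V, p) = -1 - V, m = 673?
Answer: 763 + √682 ≈ 789.12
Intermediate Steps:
y(d) = -1 - d + 2*d² (y(d) = (d² + d*d) + (-1 - d) = (d² + d²) + (-1 - d) = 2*d² + (-1 - d) = -1 - d + 2*d²)
T(x) = √(673 + x)
H(-1645, 1158) + T(A(y(-2))) = 763 + √(673 + (-1 - 1*(-2) + 2*(-2)²)) = 763 + √(673 + (-1 + 2 + 2*4)) = 763 + √(673 + (-1 + 2 + 8)) = 763 + √(673 + 9) = 763 + √682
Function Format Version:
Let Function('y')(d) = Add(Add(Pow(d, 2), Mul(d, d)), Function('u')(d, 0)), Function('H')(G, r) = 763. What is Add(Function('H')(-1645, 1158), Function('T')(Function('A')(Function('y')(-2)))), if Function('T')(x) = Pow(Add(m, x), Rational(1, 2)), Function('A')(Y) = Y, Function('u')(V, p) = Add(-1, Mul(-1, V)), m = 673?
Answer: Add(763, Pow(682, Rational(1, 2))) ≈ 789.12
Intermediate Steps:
Function('y')(d) = Add(-1, Mul(-1, d), Mul(2, Pow(d, 2))) (Function('y')(d) = Add(Add(Pow(d, 2), Mul(d, d)), Add(-1, Mul(-1, d))) = Add(Add(Pow(d, 2), Pow(d, 2)), Add(-1, Mul(-1, d))) = Add(Mul(2, Pow(d, 2)), Add(-1, Mul(-1, d))) = Add(-1, Mul(-1, d), Mul(2, Pow(d, 2))))
Function('T')(x) = Pow(Add(673, x), Rational(1, 2))
Add(Function('H')(-1645, 1158), Function('T')(Function('A')(Function('y')(-2)))) = Add(763, Pow(Add(673, Add(-1, Mul(-1, -2), Mul(2, Pow(-2, 2)))), Rational(1, 2))) = Add(763, Pow(Add(673, Add(-1, 2, Mul(2, 4))), Rational(1, 2))) = Add(763, Pow(Add(673, Add(-1, 2, 8)), Rational(1, 2))) = Add(763, Pow(Add(673, 9), Rational(1, 2))) = Add(763, Pow(682, Rational(1, 2)))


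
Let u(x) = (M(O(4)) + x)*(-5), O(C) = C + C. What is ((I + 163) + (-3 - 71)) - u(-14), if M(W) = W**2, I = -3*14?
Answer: 297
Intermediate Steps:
O(C) = 2*C
I = -42
u(x) = -320 - 5*x (u(x) = ((2*4)**2 + x)*(-5) = (8**2 + x)*(-5) = (64 + x)*(-5) = -320 - 5*x)
((I + 163) + (-3 - 71)) - u(-14) = ((-42 + 163) + (-3 - 71)) - (-320 - 5*(-14)) = (121 - 74) - (-320 + 70) = 47 - 1*(-250) = 47 + 250 = 297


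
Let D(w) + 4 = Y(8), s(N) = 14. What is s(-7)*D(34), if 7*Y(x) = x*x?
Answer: 72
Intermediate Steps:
Y(x) = x²/7 (Y(x) = (x*x)/7 = x²/7)
D(w) = 36/7 (D(w) = -4 + (⅐)*8² = -4 + (⅐)*64 = -4 + 64/7 = 36/7)
s(-7)*D(34) = 14*(36/7) = 72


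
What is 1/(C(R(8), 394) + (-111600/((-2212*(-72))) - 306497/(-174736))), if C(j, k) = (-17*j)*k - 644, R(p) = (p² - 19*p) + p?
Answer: 96629008/51715560348209 ≈ 1.8685e-6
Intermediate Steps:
R(p) = p² - 18*p
C(j, k) = -644 - 17*j*k (C(j, k) = -17*j*k - 644 = -644 - 17*j*k)
1/(C(R(8), 394) + (-111600/((-2212*(-72))) - 306497/(-174736))) = 1/((-644 - 17*8*(-18 + 8)*394) + (-111600/((-2212*(-72))) - 306497/(-174736))) = 1/((-644 - 17*8*(-10)*394) + (-111600/159264 - 306497*(-1/174736))) = 1/((-644 - 17*(-80)*394) + (-111600*1/159264 + 306497/174736)) = 1/((-644 + 535840) + (-775/1106 + 306497/174736)) = 1/(535196 + 101782641/96629008) = 1/(51715560348209/96629008) = 96629008/51715560348209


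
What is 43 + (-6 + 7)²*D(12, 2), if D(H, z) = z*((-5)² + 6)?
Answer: 105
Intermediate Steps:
D(H, z) = 31*z (D(H, z) = z*(25 + 6) = z*31 = 31*z)
43 + (-6 + 7)²*D(12, 2) = 43 + (-6 + 7)²*(31*2) = 43 + 1²*62 = 43 + 1*62 = 43 + 62 = 105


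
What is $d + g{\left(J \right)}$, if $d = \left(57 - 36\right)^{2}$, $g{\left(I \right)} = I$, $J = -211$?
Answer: $230$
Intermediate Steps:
$d = 441$ ($d = 21^{2} = 441$)
$d + g{\left(J \right)} = 441 - 211 = 230$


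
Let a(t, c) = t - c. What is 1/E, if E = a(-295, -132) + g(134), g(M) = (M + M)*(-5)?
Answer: -1/1503 ≈ -0.00066534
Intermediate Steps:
g(M) = -10*M (g(M) = (2*M)*(-5) = -10*M)
E = -1503 (E = (-295 - 1*(-132)) - 10*134 = (-295 + 132) - 1340 = -163 - 1340 = -1503)
1/E = 1/(-1503) = -1/1503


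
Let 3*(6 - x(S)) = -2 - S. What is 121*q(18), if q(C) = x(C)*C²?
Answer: 496584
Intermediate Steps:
x(S) = 20/3 + S/3 (x(S) = 6 - (-2 - S)/3 = 6 + (⅔ + S/3) = 20/3 + S/3)
q(C) = C²*(20/3 + C/3) (q(C) = (20/3 + C/3)*C² = C²*(20/3 + C/3))
121*q(18) = 121*((⅓)*18²*(20 + 18)) = 121*((⅓)*324*38) = 121*4104 = 496584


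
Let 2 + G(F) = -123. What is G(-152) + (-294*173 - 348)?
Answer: -51335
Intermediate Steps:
G(F) = -125 (G(F) = -2 - 123 = -125)
G(-152) + (-294*173 - 348) = -125 + (-294*173 - 348) = -125 + (-50862 - 348) = -125 - 51210 = -51335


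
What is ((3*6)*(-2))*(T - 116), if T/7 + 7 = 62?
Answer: -9684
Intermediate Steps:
T = 385 (T = -49 + 7*62 = -49 + 434 = 385)
((3*6)*(-2))*(T - 116) = ((3*6)*(-2))*(385 - 116) = (18*(-2))*269 = -36*269 = -9684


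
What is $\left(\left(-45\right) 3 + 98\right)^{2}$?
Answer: $1369$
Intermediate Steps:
$\left(\left(-45\right) 3 + 98\right)^{2} = \left(-135 + 98\right)^{2} = \left(-37\right)^{2} = 1369$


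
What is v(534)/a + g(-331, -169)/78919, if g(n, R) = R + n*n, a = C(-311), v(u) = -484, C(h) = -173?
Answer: 57121612/13652987 ≈ 4.1838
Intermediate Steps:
a = -173
g(n, R) = R + n**2
v(534)/a + g(-331, -169)/78919 = -484/(-173) + (-169 + (-331)**2)/78919 = -484*(-1/173) + (-169 + 109561)*(1/78919) = 484/173 + 109392*(1/78919) = 484/173 + 109392/78919 = 57121612/13652987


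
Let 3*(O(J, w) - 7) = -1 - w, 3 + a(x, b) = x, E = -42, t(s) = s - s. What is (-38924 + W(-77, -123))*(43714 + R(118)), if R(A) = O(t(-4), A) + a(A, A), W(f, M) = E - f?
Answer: -1703195607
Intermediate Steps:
t(s) = 0
a(x, b) = -3 + x
O(J, w) = 20/3 - w/3 (O(J, w) = 7 + (-1 - w)/3 = 7 + (-⅓ - w/3) = 20/3 - w/3)
W(f, M) = -42 - f
R(A) = 11/3 + 2*A/3 (R(A) = (20/3 - A/3) + (-3 + A) = 11/3 + 2*A/3)
(-38924 + W(-77, -123))*(43714 + R(118)) = (-38924 + (-42 - 1*(-77)))*(43714 + (11/3 + (⅔)*118)) = (-38924 + (-42 + 77))*(43714 + (11/3 + 236/3)) = (-38924 + 35)*(43714 + 247/3) = -38889*131389/3 = -1703195607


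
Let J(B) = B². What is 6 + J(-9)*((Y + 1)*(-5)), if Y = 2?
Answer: -1209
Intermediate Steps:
6 + J(-9)*((Y + 1)*(-5)) = 6 + (-9)²*((2 + 1)*(-5)) = 6 + 81*(3*(-5)) = 6 + 81*(-15) = 6 - 1215 = -1209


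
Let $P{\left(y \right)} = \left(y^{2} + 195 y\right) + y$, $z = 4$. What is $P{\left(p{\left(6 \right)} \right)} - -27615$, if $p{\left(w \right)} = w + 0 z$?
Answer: $28827$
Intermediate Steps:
$p{\left(w \right)} = w$ ($p{\left(w \right)} = w + 0 \cdot 4 = w + 0 = w$)
$P{\left(y \right)} = y^{2} + 196 y$
$P{\left(p{\left(6 \right)} \right)} - -27615 = 6 \left(196 + 6\right) - -27615 = 6 \cdot 202 + 27615 = 1212 + 27615 = 28827$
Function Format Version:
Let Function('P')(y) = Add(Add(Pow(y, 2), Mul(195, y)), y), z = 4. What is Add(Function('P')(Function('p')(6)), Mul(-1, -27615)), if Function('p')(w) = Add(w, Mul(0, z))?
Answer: 28827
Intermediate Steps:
Function('p')(w) = w (Function('p')(w) = Add(w, Mul(0, 4)) = Add(w, 0) = w)
Function('P')(y) = Add(Pow(y, 2), Mul(196, y))
Add(Function('P')(Function('p')(6)), Mul(-1, -27615)) = Add(Mul(6, Add(196, 6)), Mul(-1, -27615)) = Add(Mul(6, 202), 27615) = Add(1212, 27615) = 28827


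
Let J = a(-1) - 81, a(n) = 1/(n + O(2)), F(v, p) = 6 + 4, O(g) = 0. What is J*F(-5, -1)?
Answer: -820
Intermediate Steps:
F(v, p) = 10
a(n) = 1/n (a(n) = 1/(n + 0) = 1/n)
J = -82 (J = 1/(-1) - 81 = -1 - 81 = -82)
J*F(-5, -1) = -82*10 = -820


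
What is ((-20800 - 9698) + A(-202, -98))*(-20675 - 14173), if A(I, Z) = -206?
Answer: 1069972992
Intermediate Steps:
((-20800 - 9698) + A(-202, -98))*(-20675 - 14173) = ((-20800 - 9698) - 206)*(-20675 - 14173) = (-30498 - 206)*(-34848) = -30704*(-34848) = 1069972992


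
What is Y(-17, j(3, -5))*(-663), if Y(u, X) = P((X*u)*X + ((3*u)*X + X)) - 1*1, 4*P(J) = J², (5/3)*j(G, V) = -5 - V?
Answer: 663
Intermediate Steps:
j(G, V) = -3 - 3*V/5 (j(G, V) = 3*(-5 - V)/5 = -3 - 3*V/5)
P(J) = J²/4
Y(u, X) = -1 + (X + u*X² + 3*X*u)²/4 (Y(u, X) = ((X*u)*X + ((3*u)*X + X))²/4 - 1*1 = (u*X² + (3*X*u + X))²/4 - 1 = (u*X² + (X + 3*X*u))²/4 - 1 = (X + u*X² + 3*X*u)²/4 - 1 = -1 + (X + u*X² + 3*X*u)²/4)
Y(-17, j(3, -5))*(-663) = (-1 + (-3 - ⅗*(-5))²*(1 + 3*(-17) + (-3 - ⅗*(-5))*(-17))²/4)*(-663) = (-1 + (-3 + 3)²*(1 - 51 + (-3 + 3)*(-17))²/4)*(-663) = (-1 + (¼)*0²*(1 - 51 + 0*(-17))²)*(-663) = (-1 + (¼)*0*(1 - 51 + 0)²)*(-663) = (-1 + (¼)*0*(-50)²)*(-663) = (-1 + (¼)*0*2500)*(-663) = (-1 + 0)*(-663) = -1*(-663) = 663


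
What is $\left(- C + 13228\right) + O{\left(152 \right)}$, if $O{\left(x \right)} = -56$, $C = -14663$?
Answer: $27835$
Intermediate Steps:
$\left(- C + 13228\right) + O{\left(152 \right)} = \left(\left(-1\right) \left(-14663\right) + 13228\right) - 56 = \left(14663 + 13228\right) - 56 = 27891 - 56 = 27835$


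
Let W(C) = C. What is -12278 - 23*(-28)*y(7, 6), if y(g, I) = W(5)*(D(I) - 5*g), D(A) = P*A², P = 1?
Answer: -9058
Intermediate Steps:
D(A) = A² (D(A) = 1*A² = A²)
y(g, I) = -25*g + 5*I² (y(g, I) = 5*(I² - 5*g) = -25*g + 5*I²)
-12278 - 23*(-28)*y(7, 6) = -12278 - 23*(-28)*(-25*7 + 5*6²) = -12278 - (-644)*(-175 + 5*36) = -12278 - (-644)*(-175 + 180) = -12278 - (-644)*5 = -12278 - 1*(-3220) = -12278 + 3220 = -9058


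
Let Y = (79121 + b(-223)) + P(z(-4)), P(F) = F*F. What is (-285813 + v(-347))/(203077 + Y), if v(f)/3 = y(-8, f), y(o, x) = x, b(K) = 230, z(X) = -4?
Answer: -47809/47074 ≈ -1.0156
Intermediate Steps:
v(f) = 3*f
P(F) = F²
Y = 79367 (Y = (79121 + 230) + (-4)² = 79351 + 16 = 79367)
(-285813 + v(-347))/(203077 + Y) = (-285813 + 3*(-347))/(203077 + 79367) = (-285813 - 1041)/282444 = -286854*1/282444 = -47809/47074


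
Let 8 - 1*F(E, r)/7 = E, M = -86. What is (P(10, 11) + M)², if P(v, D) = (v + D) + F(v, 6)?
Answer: 6241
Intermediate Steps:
F(E, r) = 56 - 7*E
P(v, D) = 56 + D - 6*v (P(v, D) = (v + D) + (56 - 7*v) = (D + v) + (56 - 7*v) = 56 + D - 6*v)
(P(10, 11) + M)² = ((56 + 11 - 6*10) - 86)² = ((56 + 11 - 60) - 86)² = (7 - 86)² = (-79)² = 6241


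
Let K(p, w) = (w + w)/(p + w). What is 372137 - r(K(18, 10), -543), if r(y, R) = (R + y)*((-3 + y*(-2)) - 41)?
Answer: 17027585/49 ≈ 3.4750e+5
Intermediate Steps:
K(p, w) = 2*w/(p + w) (K(p, w) = (2*w)/(p + w) = 2*w/(p + w))
r(y, R) = (-44 - 2*y)*(R + y) (r(y, R) = (R + y)*((-3 - 2*y) - 41) = (R + y)*(-44 - 2*y) = (-44 - 2*y)*(R + y))
372137 - r(K(18, 10), -543) = 372137 - (-44*(-543) - 88*10/(18 + 10) - 2*400/(18 + 10)² - 2*(-543)*2*10/(18 + 10)) = 372137 - (23892 - 88*10/28 - 2*(2*10/28)² - 2*(-543)*2*10/28) = 372137 - (23892 - 88*10/28 - 2*(2*10*(1/28))² - 2*(-543)*2*10*(1/28)) = 372137 - (23892 - 44*5/7 - 2*(5/7)² - 2*(-543)*5/7) = 372137 - (23892 - 220/7 - 2*25/49 + 5430/7) = 372137 - (23892 - 220/7 - 50/49 + 5430/7) = 372137 - 1*1207128/49 = 372137 - 1207128/49 = 17027585/49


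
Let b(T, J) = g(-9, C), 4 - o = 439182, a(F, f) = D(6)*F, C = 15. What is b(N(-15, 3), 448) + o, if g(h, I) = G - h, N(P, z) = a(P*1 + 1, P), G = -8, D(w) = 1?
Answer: -439177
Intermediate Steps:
a(F, f) = F (a(F, f) = 1*F = F)
N(P, z) = 1 + P (N(P, z) = P*1 + 1 = P + 1 = 1 + P)
o = -439178 (o = 4 - 1*439182 = 4 - 439182 = -439178)
g(h, I) = -8 - h
b(T, J) = 1 (b(T, J) = -8 - 1*(-9) = -8 + 9 = 1)
b(N(-15, 3), 448) + o = 1 - 439178 = -439177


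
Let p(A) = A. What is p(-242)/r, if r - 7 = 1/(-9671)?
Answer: -1170191/33848 ≈ -34.572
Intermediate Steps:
r = 67696/9671 (r = 7 + 1/(-9671) = 7 - 1/9671 = 67696/9671 ≈ 6.9999)
p(-242)/r = -242/67696/9671 = -242*9671/67696 = -1170191/33848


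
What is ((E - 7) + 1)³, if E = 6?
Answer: 0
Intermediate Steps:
((E - 7) + 1)³ = ((6 - 7) + 1)³ = (-1 + 1)³ = 0³ = 0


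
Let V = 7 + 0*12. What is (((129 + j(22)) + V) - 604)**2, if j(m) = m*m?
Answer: 256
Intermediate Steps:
j(m) = m**2
V = 7 (V = 7 + 0 = 7)
(((129 + j(22)) + V) - 604)**2 = (((129 + 22**2) + 7) - 604)**2 = (((129 + 484) + 7) - 604)**2 = ((613 + 7) - 604)**2 = (620 - 604)**2 = 16**2 = 256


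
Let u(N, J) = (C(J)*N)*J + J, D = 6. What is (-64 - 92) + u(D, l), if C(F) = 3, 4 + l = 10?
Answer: -42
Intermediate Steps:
l = 6 (l = -4 + 10 = 6)
u(N, J) = J + 3*J*N (u(N, J) = (3*N)*J + J = 3*J*N + J = J + 3*J*N)
(-64 - 92) + u(D, l) = (-64 - 92) + 6*(1 + 3*6) = -156 + 6*(1 + 18) = -156 + 6*19 = -156 + 114 = -42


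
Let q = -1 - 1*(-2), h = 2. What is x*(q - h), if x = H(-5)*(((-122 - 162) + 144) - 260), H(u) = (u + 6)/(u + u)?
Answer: -40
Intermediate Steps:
H(u) = (6 + u)/(2*u) (H(u) = (6 + u)/((2*u)) = (6 + u)*(1/(2*u)) = (6 + u)/(2*u))
q = 1 (q = -1 + 2 = 1)
x = 40 (x = ((½)*(6 - 5)/(-5))*(((-122 - 162) + 144) - 260) = ((½)*(-⅕)*1)*((-284 + 144) - 260) = -(-140 - 260)/10 = -⅒*(-400) = 40)
x*(q - h) = 40*(1 - 1*2) = 40*(1 - 2) = 40*(-1) = -40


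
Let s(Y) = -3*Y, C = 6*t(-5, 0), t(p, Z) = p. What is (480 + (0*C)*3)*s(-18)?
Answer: 25920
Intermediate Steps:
C = -30 (C = 6*(-5) = -30)
(480 + (0*C)*3)*s(-18) = (480 + (0*(-30))*3)*(-3*(-18)) = (480 + 0*3)*54 = (480 + 0)*54 = 480*54 = 25920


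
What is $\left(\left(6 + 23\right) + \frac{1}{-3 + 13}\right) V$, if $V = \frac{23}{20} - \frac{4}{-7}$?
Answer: $\frac{70131}{1400} \approx 50.094$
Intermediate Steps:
$V = \frac{241}{140}$ ($V = 23 \cdot \frac{1}{20} - - \frac{4}{7} = \frac{23}{20} + \frac{4}{7} = \frac{241}{140} \approx 1.7214$)
$\left(\left(6 + 23\right) + \frac{1}{-3 + 13}\right) V = \left(\left(6 + 23\right) + \frac{1}{-3 + 13}\right) \frac{241}{140} = \left(29 + \frac{1}{10}\right) \frac{241}{140} = \frac{291}{10} \cdot \frac{241}{140} = \frac{70131}{1400}$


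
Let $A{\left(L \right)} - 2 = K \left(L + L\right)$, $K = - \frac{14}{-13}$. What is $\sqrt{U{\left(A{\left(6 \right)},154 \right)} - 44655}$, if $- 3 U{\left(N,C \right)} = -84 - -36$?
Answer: $7 i \sqrt{911} \approx 211.28 i$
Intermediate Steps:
$K = \frac{14}{13}$ ($K = \left(-14\right) \left(- \frac{1}{13}\right) = \frac{14}{13} \approx 1.0769$)
$A{\left(L \right)} = 2 + \frac{28 L}{13}$ ($A{\left(L \right)} = 2 + \frac{14 \left(L + L\right)}{13} = 2 + \frac{14 \cdot 2 L}{13} = 2 + \frac{28 L}{13}$)
$U{\left(N,C \right)} = 16$ ($U{\left(N,C \right)} = - \frac{-84 - -36}{3} = - \frac{-84 + 36}{3} = \left(- \frac{1}{3}\right) \left(-48\right) = 16$)
$\sqrt{U{\left(A{\left(6 \right)},154 \right)} - 44655} = \sqrt{16 - 44655} = \sqrt{-44639} = 7 i \sqrt{911}$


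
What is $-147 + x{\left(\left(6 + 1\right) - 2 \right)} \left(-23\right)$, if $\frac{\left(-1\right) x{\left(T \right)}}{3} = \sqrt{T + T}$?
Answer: $-147 + 69 \sqrt{10} \approx 71.197$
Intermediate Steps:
$x{\left(T \right)} = - 3 \sqrt{2} \sqrt{T}$ ($x{\left(T \right)} = - 3 \sqrt{T + T} = - 3 \sqrt{2 T} = - 3 \sqrt{2} \sqrt{T}$)
$-147 + x{\left(\left(6 + 1\right) - 2 \right)} \left(-23\right) = -147 + - 3 \sqrt{2} \sqrt{\left(6 + 1\right) - 2} \left(-23\right) = -147 + - 3 \sqrt{2} \sqrt{7 - 2} \left(-23\right) = -147 + - 3 \sqrt{2} \sqrt{5} \left(-23\right) = -147 + - 3 \sqrt{10} \left(-23\right) = -147 + 69 \sqrt{10}$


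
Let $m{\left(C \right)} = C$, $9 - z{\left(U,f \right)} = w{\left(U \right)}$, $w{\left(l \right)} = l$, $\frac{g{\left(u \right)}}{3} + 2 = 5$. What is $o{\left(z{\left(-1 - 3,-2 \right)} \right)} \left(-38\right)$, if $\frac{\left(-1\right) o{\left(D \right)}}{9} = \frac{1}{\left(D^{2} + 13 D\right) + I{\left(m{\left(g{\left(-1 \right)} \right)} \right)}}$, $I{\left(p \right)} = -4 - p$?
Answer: $\frac{342}{325} \approx 1.0523$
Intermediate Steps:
$g{\left(u \right)} = 9$ ($g{\left(u \right)} = -6 + 3 \cdot 5 = -6 + 15 = 9$)
$z{\left(U,f \right)} = 9 - U$
$o{\left(D \right)} = - \frac{9}{-13 + D^{2} + 13 D}$ ($o{\left(D \right)} = - \frac{9}{\left(D^{2} + 13 D\right) - 13} = - \frac{9}{-13 + D^{2} + 13 D}$)
$o{\left(z{\left(-1 - 3,-2 \right)} \right)} \left(-38\right) = - \frac{9}{-13 + \left(9 - \left(-1 - 3\right)\right)^{2} + 13 \left(9 - \left(-1 - 3\right)\right)} \left(-38\right) = - \frac{9}{-13 + \left(9 - -4\right)^{2} + 13 \left(9 - -4\right)} \left(-38\right) = - \frac{9}{-13 + \left(9 + 4\right)^{2} + 13 \left(9 + 4\right)} \left(-38\right) = - \frac{9}{-13 + 13^{2} + 13 \cdot 13} \left(-38\right) = - \frac{9}{-13 + 169 + 169} \left(-38\right) = - \frac{9}{325} \left(-38\right) = \left(-9\right) \frac{1}{325} \left(-38\right) = \left(- \frac{9}{325}\right) \left(-38\right) = \frac{342}{325}$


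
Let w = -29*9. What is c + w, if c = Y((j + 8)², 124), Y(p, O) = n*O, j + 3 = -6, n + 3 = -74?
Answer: -9809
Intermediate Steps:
n = -77 (n = -3 - 74 = -77)
j = -9 (j = -3 - 6 = -9)
Y(p, O) = -77*O
c = -9548 (c = -77*124 = -9548)
w = -261
c + w = -9548 - 261 = -9809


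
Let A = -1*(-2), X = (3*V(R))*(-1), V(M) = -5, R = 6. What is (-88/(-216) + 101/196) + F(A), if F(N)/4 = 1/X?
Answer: 31471/26460 ≈ 1.1894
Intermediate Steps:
X = 15 (X = (3*(-5))*(-1) = -15*(-1) = 15)
A = 2
F(N) = 4/15
(-88/(-216) + 101/196) + F(A) = (-88/(-216) + 101/196) + 4/15 = (-88*(-1/216) + 101*(1/196)) + 4/15 = (11/27 + 101/196) + 4/15 = 4883/5292 + 4/15 = 31471/26460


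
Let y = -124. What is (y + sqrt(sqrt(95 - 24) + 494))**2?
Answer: (124 - sqrt(494 + sqrt(71)))**2 ≈ 10320.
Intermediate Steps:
(y + sqrt(sqrt(95 - 24) + 494))**2 = (-124 + sqrt(sqrt(95 - 24) + 494))**2 = (-124 + sqrt(sqrt(71) + 494))**2 = (-124 + sqrt(494 + sqrt(71)))**2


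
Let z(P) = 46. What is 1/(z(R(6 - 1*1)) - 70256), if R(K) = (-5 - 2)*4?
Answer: -1/70210 ≈ -1.4243e-5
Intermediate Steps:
R(K) = -28 (R(K) = -7*4 = -28)
1/(z(R(6 - 1*1)) - 70256) = 1/(46 - 70256) = 1/(-70210) = -1/70210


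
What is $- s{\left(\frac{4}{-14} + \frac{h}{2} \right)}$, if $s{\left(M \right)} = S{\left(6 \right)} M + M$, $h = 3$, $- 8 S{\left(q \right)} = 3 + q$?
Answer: $\frac{17}{112} \approx 0.15179$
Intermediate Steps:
$S{\left(q \right)} = - \frac{3}{8} - \frac{q}{8}$ ($S{\left(q \right)} = - \frac{3 + q}{8} = - \frac{3}{8} - \frac{q}{8}$)
$s{\left(M \right)} = - \frac{M}{8}$ ($s{\left(M \right)} = \left(- \frac{3}{8} - \frac{3}{4}\right) M + M = - \frac{9 M}{8} + M = - \frac{M}{8}$)
$- s{\left(\frac{4}{-14} + \frac{h}{2} \right)} = - \frac{\left(-1\right) \left(\frac{4}{-14} + \frac{3}{2}\right)}{8} = - \frac{\left(-1\right) \left(4 \left(- \frac{1}{14}\right) + 3 \cdot \frac{1}{2}\right)}{8} = - \frac{\left(-1\right) \left(- \frac{2}{7} + \frac{3}{2}\right)}{8} = - \frac{\left(-1\right) 17}{8 \cdot 14} = \left(-1\right) \left(- \frac{17}{112}\right) = \frac{17}{112}$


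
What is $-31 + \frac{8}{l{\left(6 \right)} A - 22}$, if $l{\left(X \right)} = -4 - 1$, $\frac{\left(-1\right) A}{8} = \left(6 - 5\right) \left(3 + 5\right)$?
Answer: $- \frac{4615}{149} \approx -30.973$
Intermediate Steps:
$A = -64$ ($A = - 8 \left(6 - 5\right) \left(3 + 5\right) = - 8 \cdot 1 \cdot 8 = \left(-8\right) 8 = -64$)
$l{\left(X \right)} = -5$ ($l{\left(X \right)} = -4 - 1 = -5$)
$-31 + \frac{8}{l{\left(6 \right)} A - 22} = -31 + \frac{8}{\left(-5\right) \left(-64\right) - 22} = -31 + \frac{8}{320 - 22} = -31 + \frac{8}{298} = -31 + 8 \cdot \frac{1}{298} = -31 + \frac{4}{149} = - \frac{4615}{149}$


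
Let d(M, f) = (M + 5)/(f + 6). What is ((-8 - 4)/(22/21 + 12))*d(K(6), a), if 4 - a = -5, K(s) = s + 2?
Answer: -546/685 ≈ -0.79708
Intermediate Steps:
K(s) = 2 + s
a = 9 (a = 4 - 1*(-5) = 4 + 5 = 9)
d(M, f) = (5 + M)/(6 + f)
((-8 - 4)/(22/21 + 12))*d(K(6), a) = ((-8 - 4)/(22/21 + 12))*((5 + (2 + 6))/(6 + 9)) = (-12/(22*(1/21) + 12))*((5 + 8)/15) = (-12/(22/21 + 12))*((1/15)*13) = -12/274/21*(13/15) = -12*21/274*(13/15) = -126/137*13/15 = -546/685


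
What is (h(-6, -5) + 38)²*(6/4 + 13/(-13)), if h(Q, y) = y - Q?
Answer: 1521/2 ≈ 760.50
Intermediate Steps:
(h(-6, -5) + 38)²*(6/4 + 13/(-13)) = ((-5 - 1*(-6)) + 38)²*(6/4 + 13/(-13)) = ((-5 + 6) + 38)²*(6*(¼) + 13*(-1/13)) = (1 + 38)²*(3/2 - 1) = 39²*(½) = 1521*(½) = 1521/2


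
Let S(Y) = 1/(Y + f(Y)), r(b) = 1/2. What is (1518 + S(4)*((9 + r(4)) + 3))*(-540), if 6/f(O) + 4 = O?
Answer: -819720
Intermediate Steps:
f(O) = 6/(-4 + O)
r(b) = ½ (r(b) = 1*(½) = ½)
S(Y) = 1/(Y + 6/(-4 + Y))
(1518 + S(4)*((9 + r(4)) + 3))*(-540) = (1518 + ((-4 + 4)/(6 + 4*(-4 + 4)))*((9 + ½) + 3))*(-540) = (1518 + (0/(6 + 4*0))*(19/2 + 3))*(-540) = (1518 + (0/(6 + 0))*(25/2))*(-540) = (1518 + (0/6)*(25/2))*(-540) = (1518 + ((⅙)*0)*(25/2))*(-540) = (1518 + 0*(25/2))*(-540) = (1518 + 0)*(-540) = 1518*(-540) = -819720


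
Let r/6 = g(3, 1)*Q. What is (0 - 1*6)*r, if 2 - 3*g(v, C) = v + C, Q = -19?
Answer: -456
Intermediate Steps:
g(v, C) = ⅔ - C/3 - v/3 (g(v, C) = ⅔ - (v + C)/3 = ⅔ - (C + v)/3 = ⅔ + (-C/3 - v/3) = ⅔ - C/3 - v/3)
r = 76 (r = 6*((⅔ - ⅓*1 - ⅓*3)*(-19)) = 6*((⅔ - ⅓ - 1)*(-19)) = 6*(-⅔*(-19)) = 6*(38/3) = 76)
(0 - 1*6)*r = (0 - 1*6)*76 = (0 - 6)*76 = -6*76 = -456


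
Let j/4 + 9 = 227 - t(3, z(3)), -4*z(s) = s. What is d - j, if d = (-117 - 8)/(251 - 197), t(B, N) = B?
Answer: -46565/54 ≈ -862.31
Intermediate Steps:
z(s) = -s/4
d = -125/54 ≈ -2.3148
j = 860 (j = -36 + 4*(227 - 1*3) = -36 + 4*(227 - 3) = -36 + 4*224 = -36 + 896 = 860)
d - j = -125/54 - 1*860 = -125/54 - 860 = -46565/54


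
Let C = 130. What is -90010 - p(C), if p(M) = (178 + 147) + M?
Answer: -90465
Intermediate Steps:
p(M) = 325 + M
-90010 - p(C) = -90010 - (325 + 130) = -90010 - 1*455 = -90010 - 455 = -90465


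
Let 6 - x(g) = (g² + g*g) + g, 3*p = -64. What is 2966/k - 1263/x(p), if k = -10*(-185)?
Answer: 22298393/7350050 ≈ 3.0338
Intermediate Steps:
p = -64/3 (p = (⅓)*(-64) = -64/3 ≈ -21.333)
x(g) = 6 - g - 2*g² (x(g) = 6 - ((g² + g*g) + g) = 6 - ((g² + g²) + g) = 6 - (2*g² + g) = 6 - (g + 2*g²) = 6 + (-g - 2*g²) = 6 - g - 2*g²)
k = 1850
2966/k - 1263/x(p) = 2966/1850 - 1263/(6 - 1*(-64/3) - 2*(-64/3)²) = 2966*(1/1850) - 1263/(6 + 64/3 - 2*4096/9) = 1483/925 - 1263/(6 + 64/3 - 8192/9) = 1483/925 - 1263/(-7946/9) = 1483/925 - 1263*(-9/7946) = 1483/925 + 11367/7946 = 22298393/7350050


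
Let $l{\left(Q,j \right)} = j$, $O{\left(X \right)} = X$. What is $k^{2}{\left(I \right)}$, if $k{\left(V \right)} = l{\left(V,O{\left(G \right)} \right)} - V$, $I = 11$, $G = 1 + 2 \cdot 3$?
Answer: $16$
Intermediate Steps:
$G = 7$ ($G = 1 + 6 = 7$)
$k{\left(V \right)} = 7 - V$
$k^{2}{\left(I \right)} = \left(7 - 11\right)^{2} = \left(-4\right)^{2} = 16$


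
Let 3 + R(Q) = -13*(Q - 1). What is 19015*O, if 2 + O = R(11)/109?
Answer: -6674265/109 ≈ -61232.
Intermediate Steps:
R(Q) = 10 - 13*Q (R(Q) = -3 - 13*(Q - 1) = -3 - 13*(-1 + Q) = -3 + (13 - 13*Q) = 10 - 13*Q)
O = -351/109 (O = -2 + (10 - 13*11)/109 = -2 + (10 - 143)*(1/109) = -2 - 133*1/109 = -2 - 133/109 = -351/109 ≈ -3.2202)
19015*O = 19015*(-351/109) = -6674265/109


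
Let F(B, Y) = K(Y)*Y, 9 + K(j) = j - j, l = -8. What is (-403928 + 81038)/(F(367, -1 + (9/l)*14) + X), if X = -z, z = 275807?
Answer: 258312/220525 ≈ 1.1714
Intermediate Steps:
K(j) = -9 (K(j) = -9 + (j - j) = -9 + 0 = -9)
X = -275807 (X = -1*275807 = -275807)
F(B, Y) = -9*Y
(-403928 + 81038)/(F(367, -1 + (9/l)*14) + X) = (-403928 + 81038)/(-9*(-1 + (9/(-8))*14) - 275807) = -322890/(-9*(-1 + (9*(-1/8))*14) - 275807) = -322890/(-9*(-1 - 9/8*14) - 275807) = -322890/(-9*(-1 - 63/4) - 275807) = -322890/(-9*(-67/4) - 275807) = -322890/(603/4 - 275807) = -322890/(-1102625/4) = -322890*(-4/1102625) = 258312/220525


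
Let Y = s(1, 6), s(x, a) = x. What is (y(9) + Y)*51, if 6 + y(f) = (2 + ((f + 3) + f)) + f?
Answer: 1377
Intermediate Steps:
Y = 1
y(f) = -1 + 3*f (y(f) = -6 + ((2 + ((f + 3) + f)) + f) = -6 + ((2 + ((3 + f) + f)) + f) = -6 + ((2 + (3 + 2*f)) + f) = -6 + ((5 + 2*f) + f) = -6 + (5 + 3*f) = -1 + 3*f)
(y(9) + Y)*51 = ((-1 + 3*9) + 1)*51 = ((-1 + 27) + 1)*51 = (26 + 1)*51 = 27*51 = 1377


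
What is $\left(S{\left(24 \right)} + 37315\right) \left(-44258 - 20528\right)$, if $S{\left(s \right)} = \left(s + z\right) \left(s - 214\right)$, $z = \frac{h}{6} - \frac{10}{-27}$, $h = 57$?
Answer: $- \frac{54015327500}{27} \approx -2.0006 \cdot 10^{9}$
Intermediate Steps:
$z = \frac{533}{54}$ ($z = \frac{57}{6} - \frac{10}{-27} = 57 \cdot \frac{1}{6} - - \frac{10}{27} = \frac{19}{2} + \frac{10}{27} = \frac{533}{54} \approx 9.8704$)
$S{\left(s \right)} = \left(-214 + s\right) \left(\frac{533}{54} + s\right)$ ($S{\left(s \right)} = \left(s + \frac{533}{54}\right) \left(s - 214\right) = \left(\frac{533}{54} + s\right) \left(-214 + s\right) = \left(-214 + s\right) \left(\frac{533}{54} + s\right)$)
$\left(S{\left(24 \right)} + 37315\right) \left(-44258 - 20528\right) = \left(\left(- \frac{57031}{27} + 24^{2} - \frac{44092}{9}\right) + 37315\right) \left(-44258 - 20528\right) = \left(\left(- \frac{57031}{27} + 576 - \frac{44092}{9}\right) + 37315\right) \left(-64786\right) = \left(- \frac{173755}{27} + 37315\right) \left(-64786\right) = \frac{833750}{27} \left(-64786\right) = - \frac{54015327500}{27}$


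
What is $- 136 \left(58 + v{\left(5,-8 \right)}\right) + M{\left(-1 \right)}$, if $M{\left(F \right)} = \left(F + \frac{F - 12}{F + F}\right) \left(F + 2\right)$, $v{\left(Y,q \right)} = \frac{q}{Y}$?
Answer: $- \frac{76649}{10} \approx -7664.9$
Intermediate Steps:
$M{\left(F \right)} = \left(2 + F\right) \left(F + \frac{-12 + F}{2 F}\right)$ ($M{\left(F \right)} = \left(F + \frac{-12 + F}{2 F}\right) \left(2 + F\right) = \left(2 + F\right) \left(F + \frac{-12 + F}{2 F}\right)$)
$- 136 \left(58 + v{\left(5,-8 \right)}\right) + M{\left(-1 \right)} = - 136 \left(58 - \frac{8}{5}\right) + \left(-5 + \left(-1\right)^{2} - \frac{12}{-1} + \frac{5}{2} \left(-1\right)\right) = - 136 \left(58 - \frac{8}{5}\right) - - \frac{11}{2} = - 136 \left(58 - \frac{8}{5}\right) + \left(-5 + 1 + 12 - \frac{5}{2}\right) = \left(-136\right) \frac{282}{5} + \frac{11}{2} = - \frac{38352}{5} + \frac{11}{2} = - \frac{76649}{10}$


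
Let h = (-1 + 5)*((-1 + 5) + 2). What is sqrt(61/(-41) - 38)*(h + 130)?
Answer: 154*I*sqrt(66379)/41 ≈ 967.73*I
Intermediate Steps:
h = 24 (h = 4*(4 + 2) = 4*6 = 24)
sqrt(61/(-41) - 38)*(h + 130) = sqrt(61/(-41) - 38)*(24 + 130) = sqrt(61*(-1/41) - 38)*154 = sqrt(-61/41 - 38)*154 = sqrt(-1619/41)*154 = (I*sqrt(66379)/41)*154 = 154*I*sqrt(66379)/41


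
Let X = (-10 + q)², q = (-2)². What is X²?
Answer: 1296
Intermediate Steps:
q = 4
X = 36 (X = (-10 + 4)² = (-6)² = 36)
X² = 36² = 1296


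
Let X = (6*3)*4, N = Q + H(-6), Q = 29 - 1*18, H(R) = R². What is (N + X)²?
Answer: 14161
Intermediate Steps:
Q = 11 (Q = 29 - 18 = 11)
N = 47 (N = 11 + (-6)² = 11 + 36 = 47)
X = 72 (X = 18*4 = 72)
(N + X)² = (47 + 72)² = 119² = 14161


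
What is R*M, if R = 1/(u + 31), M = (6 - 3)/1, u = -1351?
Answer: -1/440 ≈ -0.0022727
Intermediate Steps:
M = 3 (M = 1*3 = 3)
R = -1/1320 (R = 1/(-1351 + 31) = 1/(-1320) = -1/1320 ≈ -0.00075758)
R*M = -1/1320*3 = -1/440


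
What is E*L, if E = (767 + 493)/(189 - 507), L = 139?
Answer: -29190/53 ≈ -550.75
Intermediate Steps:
E = -210/53 (E = 1260/(-318) = 1260*(-1/318) = -210/53 ≈ -3.9623)
E*L = -210/53*139 = -29190/53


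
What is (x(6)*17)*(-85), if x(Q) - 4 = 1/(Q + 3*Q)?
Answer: -140165/24 ≈ -5840.2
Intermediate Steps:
x(Q) = 4 + 1/(4*Q) (x(Q) = 4 + 1/(Q + 3*Q) = 4 + 1/(4*Q))
(x(6)*17)*(-85) = ((4 + (¼)/6)*17)*(-85) = ((4 + (¼)*(⅙))*17)*(-85) = ((4 + 1/24)*17)*(-85) = ((97/24)*17)*(-85) = (1649/24)*(-85) = -140165/24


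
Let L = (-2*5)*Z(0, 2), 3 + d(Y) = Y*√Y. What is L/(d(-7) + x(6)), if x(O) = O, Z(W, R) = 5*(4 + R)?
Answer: -225/88 - 525*I*√7/88 ≈ -2.5568 - 15.784*I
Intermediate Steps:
d(Y) = -3 + Y^(3/2) (d(Y) = -3 + Y*√Y = -3 + Y^(3/2))
Z(W, R) = 20 + 5*R
L = -300 (L = (-2*5)*(20 + 5*2) = -10*(20 + 10) = -10*30 = -300)
L/(d(-7) + x(6)) = -300/((-3 + (-7)^(3/2)) + 6) = -300/((-3 - 7*I*√7) + 6) = -300/(3 - 7*I*√7)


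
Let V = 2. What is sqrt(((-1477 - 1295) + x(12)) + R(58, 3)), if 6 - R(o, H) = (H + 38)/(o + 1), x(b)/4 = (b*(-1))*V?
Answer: I*sqrt(9965041)/59 ≈ 53.504*I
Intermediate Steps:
x(b) = -8*b (x(b) = 4*((b*(-1))*2) = 4*(-b*2) = 4*(-2*b) = -8*b)
R(o, H) = 6 - (38 + H)/(1 + o) (R(o, H) = 6 - (H + 38)/(o + 1) = 6 - (38 + H)/(1 + o))
sqrt(((-1477 - 1295) + x(12)) + R(58, 3)) = sqrt(((-1477 - 1295) - 8*12) + (-32 - 1*3 + 6*58)/(1 + 58)) = sqrt((-2772 - 96) + (-32 - 3 + 348)/59) = sqrt(-2868 + (1/59)*313) = sqrt(-2868 + 313/59) = sqrt(-168899/59) = I*sqrt(9965041)/59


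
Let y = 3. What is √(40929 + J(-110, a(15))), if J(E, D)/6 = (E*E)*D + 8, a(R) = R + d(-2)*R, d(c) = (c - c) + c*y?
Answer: 3*I*√600447 ≈ 2324.7*I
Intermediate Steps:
d(c) = 3*c (d(c) = (c - c) + c*3 = 0 + 3*c = 3*c)
a(R) = -5*R (a(R) = R + (3*(-2))*R = R - 6*R = -5*R)
J(E, D) = 48 + 6*D*E² (J(E, D) = 6*((E*E)*D + 8) = 6*(E²*D + 8) = 6*(D*E² + 8) = 6*(8 + D*E²) = 48 + 6*D*E²)
√(40929 + J(-110, a(15))) = √(40929 + (48 + 6*(-5*15)*(-110)²)) = √(40929 + (48 + 6*(-75)*12100)) = √(40929 + (48 - 5445000)) = √(40929 - 5444952) = √(-5404023) = 3*I*√600447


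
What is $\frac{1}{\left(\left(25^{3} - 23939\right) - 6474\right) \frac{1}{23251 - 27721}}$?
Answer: $\frac{2235}{7394} \approx 0.30227$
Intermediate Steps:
$\frac{1}{\left(\left(25^{3} - 23939\right) - 6474\right) \frac{1}{23251 - 27721}} = \frac{1}{\left(\left(15625 - 23939\right) - 6474\right) \frac{1}{-4470}} = \frac{1}{\left(-8314 - 6474\right) \left(- \frac{1}{4470}\right)} = \frac{1}{\left(-14788\right) \left(- \frac{1}{4470}\right)} = \frac{1}{\frac{7394}{2235}} = \frac{2235}{7394}$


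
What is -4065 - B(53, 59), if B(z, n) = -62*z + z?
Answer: -832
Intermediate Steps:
B(z, n) = -61*z
-4065 - B(53, 59) = -4065 - (-61)*53 = -4065 - 1*(-3233) = -4065 + 3233 = -832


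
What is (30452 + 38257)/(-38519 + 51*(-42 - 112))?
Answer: -68709/46373 ≈ -1.4817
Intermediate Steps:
(30452 + 38257)/(-38519 + 51*(-42 - 112)) = 68709/(-38519 + 51*(-154)) = 68709/(-38519 - 7854) = 68709/(-46373) = 68709*(-1/46373) = -68709/46373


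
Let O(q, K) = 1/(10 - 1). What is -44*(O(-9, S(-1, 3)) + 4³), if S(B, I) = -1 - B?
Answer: -25388/9 ≈ -2820.9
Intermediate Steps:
O(q, K) = ⅑ (O(q, K) = 1/9 = ⅑)
-44*(O(-9, S(-1, 3)) + 4³) = -44*(⅑ + 4³) = -44*(⅑ + 64) = -44*577/9 = -25388/9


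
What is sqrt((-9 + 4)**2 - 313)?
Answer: 12*I*sqrt(2) ≈ 16.971*I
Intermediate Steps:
sqrt((-9 + 4)**2 - 313) = sqrt((-5)**2 - 313) = sqrt(25 - 313) = sqrt(-288) = 12*I*sqrt(2)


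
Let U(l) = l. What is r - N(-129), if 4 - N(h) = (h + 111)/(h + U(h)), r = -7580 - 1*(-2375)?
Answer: -223984/43 ≈ -5208.9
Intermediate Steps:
r = -5205 (r = -7580 + 2375 = -5205)
N(h) = 4 - (111 + h)/(2*h) (N(h) = 4 - (h + 111)/(h + h) = 4 - (111 + h)/(2*h))
r - N(-129) = -5205 - (-111 + 7*(-129))/(2*(-129)) = -5205 - (-1)*(-111 - 903)/(2*129) = -5205 - (-1)*(-1014)/(2*129) = -5205 - 1*169/43 = -5205 - 169/43 = -223984/43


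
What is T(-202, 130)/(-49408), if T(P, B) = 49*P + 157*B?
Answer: -657/3088 ≈ -0.21276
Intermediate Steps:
T(-202, 130)/(-49408) = (49*(-202) + 157*130)/(-49408) = (-9898 + 20410)*(-1/49408) = 10512*(-1/49408) = -657/3088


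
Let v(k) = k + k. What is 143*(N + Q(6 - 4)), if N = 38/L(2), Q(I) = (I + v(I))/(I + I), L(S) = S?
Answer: 5863/2 ≈ 2931.5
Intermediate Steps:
v(k) = 2*k
Q(I) = 3/2 (Q(I) = (I + 2*I)/(I + I) = (3*I)/((2*I)) = (3*I)*(1/(2*I)) = 3/2)
N = 19 (N = 38/2 = 38*(1/2) = 19)
143*(N + Q(6 - 4)) = 143*(19 + 3/2) = 143*(41/2) = 5863/2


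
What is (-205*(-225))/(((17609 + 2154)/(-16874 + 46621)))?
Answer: 1372080375/19763 ≈ 69427.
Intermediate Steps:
(-205*(-225))/(((17609 + 2154)/(-16874 + 46621))) = 46125/((19763/29747)) = 46125/((19763*(1/29747))) = 46125/(19763/29747) = 46125*(29747/19763) = 1372080375/19763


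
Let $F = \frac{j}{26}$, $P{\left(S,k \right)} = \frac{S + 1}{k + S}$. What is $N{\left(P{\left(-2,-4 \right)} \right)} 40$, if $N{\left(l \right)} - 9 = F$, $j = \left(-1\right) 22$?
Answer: $\frac{4240}{13} \approx 326.15$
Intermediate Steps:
$j = -22$
$P{\left(S,k \right)} = \frac{1 + S}{S + k}$
$F = - \frac{11}{13}$ ($F = - \frac{22}{26} = \left(-22\right) \frac{1}{26} = - \frac{11}{13} \approx -0.84615$)
$N{\left(l \right)} = \frac{106}{13}$ ($N{\left(l \right)} = 9 - \frac{11}{13} = \frac{106}{13}$)
$N{\left(P{\left(-2,-4 \right)} \right)} 40 = \frac{106}{13} \cdot 40 = \frac{4240}{13}$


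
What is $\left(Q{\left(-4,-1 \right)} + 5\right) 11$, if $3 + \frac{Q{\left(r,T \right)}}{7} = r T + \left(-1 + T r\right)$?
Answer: $363$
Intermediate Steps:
$Q{\left(r,T \right)} = -28 + 14 T r$ ($Q{\left(r,T \right)} = -21 + 7 \left(r T + \left(-1 + T r\right)\right) = -21 + 7 \left(T r + \left(-1 + T r\right)\right) = -21 + 7 \left(-1 + 2 T r\right) = -21 + \left(-7 + 14 T r\right) = -28 + 14 T r$)
$\left(Q{\left(-4,-1 \right)} + 5\right) 11 = \left(\left(-28 + 14 \left(-1\right) \left(-4\right)\right) + 5\right) 11 = \left(\left(-28 + 56\right) + 5\right) 11 = \left(28 + 5\right) 11 = 33 \cdot 11 = 363$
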